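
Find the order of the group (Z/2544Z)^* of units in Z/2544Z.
|(Z/2544Z)^*| = 832

(Z/2544Z)^* consists of the classes a with gcd(a, 2544) = 1, so its order is φ(2544). φ is multiplicative, with φ(p^e) = p^e − p^(e−1). Factorise 2544 = 2^4 · 3 · 53. Then
  φ(2544) = (2^4 − 2^3) · (3 − 1) · (53 − 1) = 8 · 2 · 52 = 832.
Thus |(Z/2544Z)^*| = 832.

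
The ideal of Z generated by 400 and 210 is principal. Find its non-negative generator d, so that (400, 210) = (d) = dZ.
(400, 210) = (10); d = 10

In the PID Z, (a, b) is generated by gcd(a, b). Compute gcd(400, 210) with the extended Euclidean algorithm, tracking rows (r, s, t) with s·400 + t·210 = r:
  row A: (400, 1, 0)   [1·400 + 0·210 = 400]
  row B: (210, 0, 1)   [0·400 + 1·210 = 210]
  400 = 1·210 + 190   → row C = row A − 1·row B = (190, 1, −1)   [check: 1·400 − 1·210 = 190]
  210 = 1·190 + 20   → row D = row B − 1·row C = (20, −1, 2)   [check: −1·400 + 2·210 = 20]
  190 = 9·20 + 10   → row E = row C − 9·row D = (10, 10, −19)   [check: 10·400 − 19·210 = 10]
  20 = 2·10 + 0   → remainder 0, stop. gcd = 10 (last nonzero row E).
So gcd(400, 210) = 10, with Bézout identity 10·400 − 19·210 = 10. Containment (⊇): the Bézout identity exhibits 10 as an element of (400, 210), giving (10) ⊆ (400, 210). Containment (⊆): since 10 | 400 and 10 | 210 (400 = 10·40, 210 = 10·21), every Z-linear combination of 400 and 210 is divisible by 10, so (400, 210) ⊆ (10). Therefore (400, 210) = (10), d = 10.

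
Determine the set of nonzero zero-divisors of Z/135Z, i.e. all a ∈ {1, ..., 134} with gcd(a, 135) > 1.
nonzero zero-divisors of Z/135Z = {3, 5, 6, 9, 10, 12, 15, 18, 20, 21, 24, 25, 27, 30, 33, 35, 36, 39, 40, 42, 45, 48, 50, 51, 54, 55, 57, 60, 63, 65, 66, 69, 70, 72, 75, 78, 80, 81, 84, 85, 87, 90, 93, 95, 96, 99, 100, 102, 105, 108, 110, 111, 114, 115, 117, 120, 123, 125, 126, 129, 130, 132}

An element a ∈ Z/135Z (with a ≠ 0) is a zero-divisor iff gcd(a, 135) > 1 (because a is a unit precisely when gcd(a, n) = 1, and in Z/nZ every nonzero, non-unit element is a zero-divisor). Scan a = 1, ..., 134 and keep those with gcd(a, 135) > 1:
  gcd(3, 135) = 3, gcd(5, 135) = 5, gcd(6, 135) = 3, gcd(9, 135) = 9, gcd(10, 135) = 5, gcd(12, 135) = 3, gcd(15, 135) = 15, gcd(18, 135) = 9, gcd(20, 135) = 5, gcd(21, 135) = 3, gcd(24, 135) = 3, gcd(25, 135) = 5, gcd(27, 135) = 27, gcd(30, 135) = 15, gcd(33, 135) = 3, gcd(35, 135) = 5, gcd(36, 135) = 9, gcd(39, 135) = 3, gcd(40, 135) = 5, gcd(42, 135) = 3, gcd(45, 135) = 45, gcd(48, 135) = 3, gcd(50, 135) = 5, gcd(51, 135) = 3, gcd(54, 135) = 27, gcd(55, 135) = 5, gcd(57, 135) = 3, gcd(60, 135) = 15, gcd(63, 135) = 9, gcd(65, 135) = 5, gcd(66, 135) = 3, gcd(69, 135) = 3, gcd(70, 135) = 5, gcd(72, 135) = 9, gcd(75, 135) = 15, gcd(78, 135) = 3, gcd(80, 135) = 5, gcd(81, 135) = 27, gcd(84, 135) = 3, gcd(85, 135) = 5, gcd(87, 135) = 3, gcd(90, 135) = 45, gcd(93, 135) = 3, gcd(95, 135) = 5, gcd(96, 135) = 3, gcd(99, 135) = 9, gcd(100, 135) = 5, gcd(102, 135) = 3, gcd(105, 135) = 15, gcd(108, 135) = 27, gcd(110, 135) = 5, gcd(111, 135) = 3, gcd(114, 135) = 3, gcd(115, 135) = 5, gcd(117, 135) = 9, gcd(120, 135) = 15, gcd(123, 135) = 3, gcd(125, 135) = 5, gcd(126, 135) = 9, gcd(129, 135) = 3, gcd(130, 135) = 5, gcd(132, 135) = 3.
All other a ∈ {1, ..., 134} have gcd(a, 135) = 1 and are units. So the nonzero zero-divisors are exactly the 62 values of a appearing in this scan.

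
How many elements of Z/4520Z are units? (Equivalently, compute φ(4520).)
An element a ∈ Z/4520Z is a unit iff gcd(a, 4520) = 1, so the number of units is φ(4520). φ is multiplicative, with φ(p^e) = p^e − p^(e−1). Factorise 4520 = 2^3 · 5 · 113. Then
  φ(4520) = (2^3 − 2^2) · (5 − 1) · (113 − 1) = 4 · 4 · 112 = 1792.

Final answer: Z/4520Z has φ(4520) = 1792 units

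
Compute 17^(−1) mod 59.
Apply the extended Euclidean algorithm to (59, 17), tracking rows (r, s, t) with s·59 + t·17 = r. Each division r_prev = q·r_cur + r_new produces the new row as (previous row) − q·(current row):
  row A: (59, 1, 0)   [1·59 + 0·17 = 59]
  row B: (17, 0, 1)   [0·59 + 1·17 = 17]
  59 = 3·17 + 8   → row C = row A − 3·row B = (8, 1, −3)   [check: 1·59 − 3·17 = 8]
  17 = 2·8 + 1   → row D = row B − 2·row C = (1, −2, 7)   [check: −2·59 + 7·17 = 1]
  8 = 8·1 + 0   → remainder 0, stop. gcd = 1 (last nonzero row D).
The gcd is 1, so 17 is invertible mod 59. The last nonzero row gives −2·59 + 7·17 = 1, so t = 7. So 17^(−1) ≡ 7 (mod 59). Verify: 17 · 7 = 119 ≡ 1 (mod 59). ✓

Final answer: 17^(−1) ≡ 7 (mod 59)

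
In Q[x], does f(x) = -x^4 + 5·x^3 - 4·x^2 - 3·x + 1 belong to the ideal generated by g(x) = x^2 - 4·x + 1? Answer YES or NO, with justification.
In Q[x] the ideal (g) consists of all multiples of g, so f ∈ (g) iff g | f, i.e. iff the remainder of f on division by g is 0. Divide f by g (g is monic, so eliminate the leading term of the running remainder at each step):
  leading term -x^4: subtract (-x^2)·g(x) = -x^4 + 4·x^3 - x^2, leaving x^3 - 3·x^2 - 3·x + 1
  leading term x^3: subtract (x)·g(x) = x^3 - 4·x^2 + x, leaving x^2 - 4·x + 1
  leading term x^2: subtract (1)·g(x) = x^2 - 4·x + 1, leaving 0
The remainder is 0, so f(x) = g(x) · h(x) with h(x) = -x^2 + x + 1. Hence g | f, i.e. f ∈ (g).

Final answer: YES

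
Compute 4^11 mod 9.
7

Use repeated squaring. Binary(11) = 1011. Walk through the bits of the exponent 11 left-to-right: at each bit after the leading one, square the running value, then multiply by 4 if the bit is 1 (always reducing mod 9):
  bit 1 = 1 (leading): start with 4.
  bit 2 = 0: square 4^2 = 16 ≡ 7 (mod 9).
  bit 3 = 1: square 7^2 = 49 ≡ 4; bit is 1, so multiply 4·4 = 16 ≡ 7 (mod 9).
  bit 4 = 1: square 7^2 = 49 ≡ 4; bit is 1, so multiply 4·4 = 16 ≡ 7 (mod 9).
Final value: 4^11 ≡ 7 (mod 9).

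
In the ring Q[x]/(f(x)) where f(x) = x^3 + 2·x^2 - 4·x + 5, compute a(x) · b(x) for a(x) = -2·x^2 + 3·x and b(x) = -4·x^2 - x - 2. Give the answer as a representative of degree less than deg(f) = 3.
First multiply in Q[x] without reducing: a · b = 8·x^4 - 10·x^3 + x^2 - 6·x. Now divide by f(x) = x^3 + 2·x^2 - 4·x + 5, eliminating the leading term at each step:
  leading term 8·x^4: subtract (8·x)·f(x) = 8·x^4 + 16·x^3 - 32·x^2 + 40·x, leaving -26·x^3 + 33·x^2 - 46·x
  leading term -26·x^3: subtract (-26)·f(x) = -26·x^3 - 52·x^2 + 104·x - 130, leaving 85·x^2 - 150·x + 130
The degree is now < 3, so this is the remainder. Hence a · b ≡ 85·x^2 - 150·x + 130 in Q[x]/(f).

Final answer: a · b ≡ 85·x^2 - 150·x + 130 (mod f(x))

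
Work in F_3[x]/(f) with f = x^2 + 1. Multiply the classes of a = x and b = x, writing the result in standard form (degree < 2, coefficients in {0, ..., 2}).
a · b ≡ 2 (mod f(x))

Multiply as integer polynomials: a · b = x^2. Reducing coefficients mod 3: a · b ≡ x^2. Now divide by f(x) = x^2 + 1 in F_3[x], eliminating the leading term at each step:
  leading term x^2: subtract (1)·f(x) = x^2 + 1, leaving 2 (coefficients mod 3)
The degree is now < 2, so this is the remainder. Hence a · b ≡ 2 in F_3[x]/(f).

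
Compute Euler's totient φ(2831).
φ is multiplicative, with φ(p^e) = p^e − p^(e−1). Factorise 2831 = 19 · 149. Then
  φ(2831) = (19 − 1) · (149 − 1) = 18 · 148 = 2664.

Final answer: φ(2831) = 2664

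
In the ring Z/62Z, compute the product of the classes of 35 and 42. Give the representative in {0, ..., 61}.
44

Both factors are already reduced mod 62. 35 · 42 = 1470. Dividing by 62: 1470 = 23·62 + 44. So (35 · 42) mod 62 = 44.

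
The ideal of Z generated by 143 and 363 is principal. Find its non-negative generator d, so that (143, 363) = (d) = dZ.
In the PID Z, (a, b) is generated by gcd(a, b). Compute gcd(363, 143) with the extended Euclidean algorithm, tracking rows (r, s, t) with s·363 + t·143 = r:
  row A: (363, 1, 0)   [1·363 + 0·143 = 363]
  row B: (143, 0, 1)   [0·363 + 1·143 = 143]
  363 = 2·143 + 77   → row C = row A − 2·row B = (77, 1, −2)   [check: 1·363 − 2·143 = 77]
  143 = 1·77 + 66   → row D = row B − 1·row C = (66, −1, 3)   [check: −1·363 + 3·143 = 66]
  77 = 1·66 + 11   → row E = row C − 1·row D = (11, 2, −5)   [check: 2·363 − 5·143 = 11]
  66 = 6·11 + 0   → remainder 0, stop. gcd = 11 (last nonzero row E).
So gcd(143, 363) = 11, with Bézout identity 2·363 − 5·143 = 11. Containment (⊇): the Bézout identity exhibits 11 as an element of (143, 363), giving (11) ⊆ (143, 363). Containment (⊆): since 11 | 143 and 11 | 363 (143 = 11·13, 363 = 11·33), every Z-linear combination of 143 and 363 is divisible by 11, so (143, 363) ⊆ (11). Therefore (143, 363) = (11), d = 11.

Final answer: (143, 363) = (11); d = 11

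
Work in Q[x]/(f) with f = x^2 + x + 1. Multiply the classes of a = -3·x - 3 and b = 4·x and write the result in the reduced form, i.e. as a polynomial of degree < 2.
First multiply in Q[x] without reducing: a · b = -12·x^2 - 12·x. Now divide by f(x) = x^2 + x + 1, eliminating the leading term at each step:
  leading term -12·x^2: subtract (-12)·f(x) = -12·x^2 - 12·x - 12, leaving 12
The degree is now < 2, so this is the remainder. Hence a · b ≡ 12 in Q[x]/(f).

Final answer: a · b ≡ 12 (mod f(x))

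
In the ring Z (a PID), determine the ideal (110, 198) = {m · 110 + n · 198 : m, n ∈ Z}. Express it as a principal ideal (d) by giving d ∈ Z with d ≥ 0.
In the PID Z, (a, b) is generated by gcd(a, b). Compute gcd(198, 110) with the extended Euclidean algorithm, tracking rows (r, s, t) with s·198 + t·110 = r:
  row A: (198, 1, 0)   [1·198 + 0·110 = 198]
  row B: (110, 0, 1)   [0·198 + 1·110 = 110]
  198 = 1·110 + 88   → row C = row A − 1·row B = (88, 1, −1)   [check: 1·198 − 1·110 = 88]
  110 = 1·88 + 22   → row D = row B − 1·row C = (22, −1, 2)   [check: −1·198 + 2·110 = 22]
  88 = 4·22 + 0   → remainder 0, stop. gcd = 22 (last nonzero row D).
So gcd(110, 198) = 22, with Bézout identity −1·198 + 2·110 = 22. Containment (⊇): the Bézout identity exhibits 22 as an element of (110, 198), giving (22) ⊆ (110, 198). Containment (⊆): since 22 | 110 and 22 | 198 (110 = 22·5, 198 = 22·9), every Z-linear combination of 110 and 198 is divisible by 22, so (110, 198) ⊆ (22). Therefore (110, 198) = (22), d = 22.

Final answer: (110, 198) = (22); d = 22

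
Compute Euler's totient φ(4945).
φ(4945) = 3696

φ is multiplicative, with φ(p^e) = p^e − p^(e−1). Factorise 4945 = 5 · 23 · 43. Then
  φ(4945) = (5 − 1) · (23 − 1) · (43 − 1) = 4 · 22 · 42 = 3696.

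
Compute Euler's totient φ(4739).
φ(4739) = 4056

φ is multiplicative, with φ(p^e) = p^e − p^(e−1). Factorise 4739 = 7 · 677. Then
  φ(4739) = (7 − 1) · (677 − 1) = 6 · 676 = 4056.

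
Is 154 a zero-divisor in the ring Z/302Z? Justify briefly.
gcd(154, 302) = 2 > 1, so 154 is not a unit in Z/302Z. In Z/nZ every nonzero non-unit is a zero-divisor: explicitly, take b = 302/gcd = 151 ≠ 0 (mod 302); then 154·151 = 23254 = 77·302, i.e. 154·151 ≡ 0 (mod 302). So 154 is a zero-divisor.

Final answer: YES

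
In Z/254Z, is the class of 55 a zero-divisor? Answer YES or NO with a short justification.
gcd(55, 254) = 1, so 55 is a unit in Z/254Z (it has a multiplicative inverse). A unit cannot be a zero-divisor: if 55·b ≡ 0 then multiplying both sides by 55^(−1) gives b ≡ 0. So 55 is not a zero-divisor.

Final answer: NO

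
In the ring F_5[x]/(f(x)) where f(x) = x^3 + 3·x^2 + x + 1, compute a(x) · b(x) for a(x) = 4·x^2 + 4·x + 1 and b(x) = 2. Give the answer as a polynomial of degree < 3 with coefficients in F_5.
a · b ≡ 3·x^2 + 3·x + 2 (mod f(x))

Multiply as integer polynomials: a · b = 8·x^2 + 8·x + 2. Reducing coefficients mod 5: a · b ≡ 3·x^2 + 3·x + 2. This already has degree < 3, so no reduction by f is needed. Hence a · b ≡ 3·x^2 + 3·x + 2 in F_5[x]/(f).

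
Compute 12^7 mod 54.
0

Use repeated squaring. Binary(7) = 111. Walk through the bits of the exponent 7 left-to-right: at each bit after the leading one, square the running value, then multiply by 12 if the bit is 1 (always reducing mod 54):
  bit 1 = 1 (leading): start with 12.
  bit 2 = 1: square 12^2 = 144 ≡ 36; bit is 1, so multiply 36·12 = 432 ≡ 0 (mod 54).
  bit 3 = 1: square 0^2 = 0; bit is 1, so multiply 0·12 = 0 (mod 54).
Final value: 12^7 ≡ 0 (mod 54).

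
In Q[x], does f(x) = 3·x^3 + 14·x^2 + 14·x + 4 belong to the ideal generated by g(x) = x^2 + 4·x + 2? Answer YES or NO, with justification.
In Q[x] the ideal (g) consists of all multiples of g, so f ∈ (g) iff g | f, i.e. iff the remainder of f on division by g is 0. Divide f by g (g is monic, so eliminate the leading term of the running remainder at each step):
  leading term 3·x^3: subtract (3·x)·g(x) = 3·x^3 + 12·x^2 + 6·x, leaving 2·x^2 + 8·x + 4
  leading term 2·x^2: subtract (2)·g(x) = 2·x^2 + 8·x + 4, leaving 0
The remainder is 0, so f(x) = g(x) · h(x) with h(x) = 3·x + 2. Hence g | f, i.e. f ∈ (g).

Final answer: YES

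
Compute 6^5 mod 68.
Use repeated squaring. Binary(5) = 101. Walk through the bits of the exponent 5 left-to-right: at each bit after the leading one, square the running value, then multiply by 6 if the bit is 1 (always reducing mod 68):
  bit 1 = 1 (leading): start with 6.
  bit 2 = 0: square 6^2 = 36 (mod 68).
  bit 3 = 1: square 36^2 = 1296 ≡ 4; bit is 1, so multiply 4·6 = 24 (mod 68).
Final value: 6^5 ≡ 24 (mod 68).

Final answer: 24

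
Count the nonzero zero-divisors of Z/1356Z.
In Z/1356Z each nonzero element is either a unit (gcd with 1356 is 1) or a zero-divisor (gcd > 1). The number of units is φ(1356): factorise 1356 = 2^2 · 3 · 113, so φ(1356) = (2^2 − 2^1) · (3 − 1) · (113 − 1) = 2 · 2 · 112 = 448. The nonzero elements number 1356 − 1 = 1355. Hence the nonzero zero-divisors number 1355 − 448 = 907.

Final answer: Z/1356Z has 907 nonzero zero-divisors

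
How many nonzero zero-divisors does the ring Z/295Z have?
Z/295Z has 62 nonzero zero-divisors

In Z/295Z each nonzero element is either a unit (gcd with 295 is 1) or a zero-divisor (gcd > 1). The number of units is φ(295): factorise 295 = 5 · 59, so φ(295) = (5 − 1) · (59 − 1) = 4 · 58 = 232. The nonzero elements number 295 − 1 = 294. Hence the nonzero zero-divisors number 294 − 232 = 62.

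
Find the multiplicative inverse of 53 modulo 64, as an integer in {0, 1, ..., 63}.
53^(−1) ≡ 29 (mod 64)

Apply the extended Euclidean algorithm to (64, 53), tracking rows (r, s, t) with s·64 + t·53 = r. Each division r_prev = q·r_cur + r_new produces the new row as (previous row) − q·(current row):
  row A: (64, 1, 0)   [1·64 + 0·53 = 64]
  row B: (53, 0, 1)   [0·64 + 1·53 = 53]
  64 = 1·53 + 11   → row C = row A − 1·row B = (11, 1, −1)   [check: 1·64 − 1·53 = 11]
  53 = 4·11 + 9   → row D = row B − 4·row C = (9, −4, 5)   [check: −4·64 + 5·53 = 9]
  11 = 1·9 + 2   → row E = row C − 1·row D = (2, 5, −6)   [check: 5·64 − 6·53 = 2]
  9 = 4·2 + 1   → row F = row D − 4·row E = (1, −24, 29)   [check: −24·64 + 29·53 = 1]
  2 = 2·1 + 0   → remainder 0, stop. gcd = 1 (last nonzero row F).
The gcd is 1, so 53 is invertible mod 64. The last nonzero row gives −24·64 + 29·53 = 1, so t = 29. So 53^(−1) ≡ 29 (mod 64). Verify: 53 · 29 = 1537 ≡ 1 (mod 64). ✓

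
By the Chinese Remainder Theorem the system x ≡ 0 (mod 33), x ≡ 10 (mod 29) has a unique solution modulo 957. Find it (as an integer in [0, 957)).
The moduli 33, 29 are pairwise coprime, so by the CRT there is a unique solution mod 33·29 = 957.
Solve by successive substitution. Start with x ≡ 0 (mod 33).
  Combine with x ≡ 10 (mod 29): write x = 33·t and require 33·t ≡ 10 (mod 29). Since 33^(−1) ≡ 22 (mod 29) (33 ≡ 4 (mod 29)), t ≡ 22·10 ≡ 17 (mod 29). So x ≡ 33·17 = 561 (mod 957).
Unique solution in [0, 957): x = 561.

Final answer: x ≡ 561 (mod 957); the representative in [0, 957) is 561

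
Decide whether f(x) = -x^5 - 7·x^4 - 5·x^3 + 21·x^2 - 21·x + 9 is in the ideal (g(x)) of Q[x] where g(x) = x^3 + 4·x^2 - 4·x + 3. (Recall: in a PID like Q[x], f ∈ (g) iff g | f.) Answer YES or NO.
In Q[x] the ideal (g) consists of all multiples of g, so f ∈ (g) iff g | f, i.e. iff the remainder of f on division by g is 0. Divide f by g (g is monic, so eliminate the leading term of the running remainder at each step):
  leading term -x^5: subtract (-x^2)·g(x) = -x^5 - 4·x^4 + 4·x^3 - 3·x^2, leaving -3·x^4 - 9·x^3 + 24·x^2 - 21·x + 9
  leading term -3·x^4: subtract (-3·x)·g(x) = -3·x^4 - 12·x^3 + 12·x^2 - 9·x, leaving 3·x^3 + 12·x^2 - 12·x + 9
  leading term 3·x^3: subtract (3)·g(x) = 3·x^3 + 12·x^2 - 12·x + 9, leaving 0
The remainder is 0, so f(x) = g(x) · h(x) with h(x) = -x^2 - 3·x + 3. Hence g | f, i.e. f ∈ (g).

Final answer: YES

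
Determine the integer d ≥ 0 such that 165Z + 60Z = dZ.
In the PID Z, (a, b) is generated by gcd(a, b). Compute gcd(165, 60) with the extended Euclidean algorithm, tracking rows (r, s, t) with s·165 + t·60 = r:
  row A: (165, 1, 0)   [1·165 + 0·60 = 165]
  row B: (60, 0, 1)   [0·165 + 1·60 = 60]
  165 = 2·60 + 45   → row C = row A − 2·row B = (45, 1, −2)   [check: 1·165 − 2·60 = 45]
  60 = 1·45 + 15   → row D = row B − 1·row C = (15, −1, 3)   [check: −1·165 + 3·60 = 15]
  45 = 3·15 + 0   → remainder 0, stop. gcd = 15 (last nonzero row D).
So gcd(165, 60) = 15, with Bézout identity −1·165 + 3·60 = 15. Containment (⊇): the Bézout identity exhibits 15 as an element of (165, 60), giving (15) ⊆ (165, 60). Containment (⊆): since 15 | 165 and 15 | 60 (165 = 15·11, 60 = 15·4), every Z-linear combination of 165 and 60 is divisible by 15, so (165, 60) ⊆ (15). Therefore (165, 60) = (15), d = 15.

Final answer: (165, 60) = (15); d = 15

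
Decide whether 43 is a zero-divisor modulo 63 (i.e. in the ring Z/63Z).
NO

gcd(43, 63) = 1, so 43 is a unit in Z/63Z (it has a multiplicative inverse). A unit cannot be a zero-divisor: if 43·b ≡ 0 then multiplying both sides by 43^(−1) gives b ≡ 0. So 43 is not a zero-divisor.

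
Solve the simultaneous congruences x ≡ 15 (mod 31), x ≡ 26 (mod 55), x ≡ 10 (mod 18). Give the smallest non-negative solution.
x ≡ 13996 (mod 30690); the representative in [0, 30690) is 13996

The moduli 31, 55, 18 are pairwise coprime, so by the CRT there is a unique solution mod 31·55·18 = 30690.
Solve by successive substitution. Start with x ≡ 15 (mod 31).
  Combine with x ≡ 26 (mod 55): write x = 15 + 31·t and require 15 + 31·t ≡ 26 (mod 55), i.e. 31·t ≡ 26 − 15 ≡ 11 (mod 55). Since 31^(−1) ≡ 16 (mod 55), t ≡ 16·11 ≡ 11 (mod 55). So x ≡ 15 + 31·11 = 356 (mod 1705).
  Combine with x ≡ 10 (mod 18): write x = 356 + 1705·t and require 356 + 1705·t ≡ 10 (mod 18), i.e. 1705·t ≡ 10 − 356 ≡ 14 (mod 18). Since 1705^(−1) ≡ 7 (mod 18) (1705 ≡ 13 (mod 18)), t ≡ 7·14 ≡ 8 (mod 18). So x ≡ 356 + 1705·8 = 13996 (mod 30690).
Unique solution in [0, 30690): x = 13996.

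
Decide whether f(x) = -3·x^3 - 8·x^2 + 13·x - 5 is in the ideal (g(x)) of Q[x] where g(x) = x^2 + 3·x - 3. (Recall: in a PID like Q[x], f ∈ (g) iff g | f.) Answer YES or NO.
In Q[x] the ideal (g) consists of all multiples of g, so f ∈ (g) iff g | f, i.e. iff the remainder of f on division by g is 0. Divide f by g (g is monic, so eliminate the leading term of the running remainder at each step):
  leading term -3·x^3: subtract (-3·x)·g(x) = -3·x^3 - 9·x^2 + 9·x, leaving x^2 + 4·x - 5
  leading term x^2: subtract (1)·g(x) = x^2 + 3·x - 3, leaving x - 2
The remainder r(x) = x - 2 ≠ 0 (and deg r < deg g), so g ∤ f, i.e. f ∉ (g).

Final answer: NO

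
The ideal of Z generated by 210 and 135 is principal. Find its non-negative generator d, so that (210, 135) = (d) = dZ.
In the PID Z, (a, b) is generated by gcd(a, b). Compute gcd(210, 135) with the extended Euclidean algorithm, tracking rows (r, s, t) with s·210 + t·135 = r:
  row A: (210, 1, 0)   [1·210 + 0·135 = 210]
  row B: (135, 0, 1)   [0·210 + 1·135 = 135]
  210 = 1·135 + 75   → row C = row A − 1·row B = (75, 1, −1)   [check: 1·210 − 1·135 = 75]
  135 = 1·75 + 60   → row D = row B − 1·row C = (60, −1, 2)   [check: −1·210 + 2·135 = 60]
  75 = 1·60 + 15   → row E = row C − 1·row D = (15, 2, −3)   [check: 2·210 − 3·135 = 15]
  60 = 4·15 + 0   → remainder 0, stop. gcd = 15 (last nonzero row E).
So gcd(210, 135) = 15, with Bézout identity 2·210 − 3·135 = 15. Containment (⊇): the Bézout identity exhibits 15 as an element of (210, 135), giving (15) ⊆ (210, 135). Containment (⊆): since 15 | 210 and 15 | 135 (210 = 15·14, 135 = 15·9), every Z-linear combination of 210 and 135 is divisible by 15, so (210, 135) ⊆ (15). Therefore (210, 135) = (15), d = 15.

Final answer: (210, 135) = (15); d = 15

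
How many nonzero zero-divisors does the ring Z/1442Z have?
In Z/1442Z each nonzero element is either a unit (gcd with 1442 is 1) or a zero-divisor (gcd > 1). The number of units is φ(1442): factorise 1442 = 2 · 7 · 103, so φ(1442) = (2 − 1) · (7 − 1) · (103 − 1) = 1 · 6 · 102 = 612. The nonzero elements number 1442 − 1 = 1441. Hence the nonzero zero-divisors number 1441 − 612 = 829.

Final answer: Z/1442Z has 829 nonzero zero-divisors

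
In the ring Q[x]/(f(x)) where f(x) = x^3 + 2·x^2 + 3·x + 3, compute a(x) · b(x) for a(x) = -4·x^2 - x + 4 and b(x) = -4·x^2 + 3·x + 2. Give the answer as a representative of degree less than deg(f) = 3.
First multiply in Q[x] without reducing: a · b = 16·x^4 - 8·x^3 - 27·x^2 + 10·x + 8. Now divide by f(x) = x^3 + 2·x^2 + 3·x + 3, eliminating the leading term at each step:
  leading term 16·x^4: subtract (16·x)·f(x) = 16·x^4 + 32·x^3 + 48·x^2 + 48·x, leaving -40·x^3 - 75·x^2 - 38·x + 8
  leading term -40·x^3: subtract (-40)·f(x) = -40·x^3 - 80·x^2 - 120·x - 120, leaving 5·x^2 + 82·x + 128
The degree is now < 3, so this is the remainder. Hence a · b ≡ 5·x^2 + 82·x + 128 in Q[x]/(f).

Final answer: a · b ≡ 5·x^2 + 82·x + 128 (mod f(x))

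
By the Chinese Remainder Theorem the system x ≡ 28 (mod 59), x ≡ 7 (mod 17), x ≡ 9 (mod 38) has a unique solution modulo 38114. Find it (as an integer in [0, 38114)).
x ≡ 23569 (mod 38114); the representative in [0, 38114) is 23569

The moduli 59, 17, 38 are pairwise coprime, so by the CRT there is a unique solution mod 59·17·38 = 38114.
Solve by successive substitution. Start with x ≡ 28 (mod 59).
  Combine with x ≡ 7 (mod 17): write x = 28 + 59·t and require 28 + 59·t ≡ 7 (mod 17), i.e. 59·t ≡ 7 − 28 ≡ 13 (mod 17). Since 59^(−1) ≡ 15 (mod 17) (59 ≡ 8 (mod 17)), t ≡ 15·13 ≡ 8 (mod 17). So x ≡ 28 + 59·8 = 500 (mod 1003).
  Combine with x ≡ 9 (mod 38): write x = 500 + 1003·t and require 500 + 1003·t ≡ 9 (mod 38), i.e. 1003·t ≡ 9 − 500 ≡ 3 (mod 38). Since 1003^(−1) ≡ 33 (mod 38) (1003 ≡ 15 (mod 38)), t ≡ 33·3 ≡ 23 (mod 38). So x ≡ 500 + 1003·23 = 23569 (mod 38114).
Unique solution in [0, 38114): x = 23569.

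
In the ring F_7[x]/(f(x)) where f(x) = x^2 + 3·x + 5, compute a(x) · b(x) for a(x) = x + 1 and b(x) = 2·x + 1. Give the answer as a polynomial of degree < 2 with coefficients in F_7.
Multiply as integer polynomials: a · b = 2·x^2 + 3·x + 1. Reducing coefficients mod 7: a · b ≡ 2·x^2 + 3·x + 1. Now divide by f(x) = x^2 + 3·x + 5 in F_7[x], eliminating the leading term at each step:
  leading term 2·x^2: subtract (2)·f(x) = 2·x^2 + 6·x + 3, leaving 4·x + 5 (coefficients mod 7)
The degree is now < 2, so this is the remainder. Hence a · b ≡ 4·x + 5 in F_7[x]/(f).

Final answer: a · b ≡ 4·x + 5 (mod f(x))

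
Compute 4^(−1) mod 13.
Apply the extended Euclidean algorithm to (13, 4), tracking rows (r, s, t) with s·13 + t·4 = r. Each division r_prev = q·r_cur + r_new produces the new row as (previous row) − q·(current row):
  row A: (13, 1, 0)   [1·13 + 0·4 = 13]
  row B: (4, 0, 1)   [0·13 + 1·4 = 4]
  13 = 3·4 + 1   → row C = row A − 3·row B = (1, 1, −3)   [check: 1·13 − 3·4 = 1]
  4 = 4·1 + 0   → remainder 0, stop. gcd = 1 (last nonzero row C).
The gcd is 1, so 4 is invertible mod 13. The last nonzero row gives 1·13 − 3·4 = 1, so t = −3. So 4^(−1) ≡ −3 ≡ 10 (mod 13). Verify: 4 · 10 = 40 ≡ 1 (mod 13). ✓

Final answer: 4^(−1) ≡ 10 (mod 13)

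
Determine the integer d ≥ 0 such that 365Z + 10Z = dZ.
(365, 10) = (5); d = 5

In the PID Z, (a, b) is generated by gcd(a, b). Compute gcd(365, 10) with the extended Euclidean algorithm, tracking rows (r, s, t) with s·365 + t·10 = r:
  row A: (365, 1, 0)   [1·365 + 0·10 = 365]
  row B: (10, 0, 1)   [0·365 + 1·10 = 10]
  365 = 36·10 + 5   → row C = row A − 36·row B = (5, 1, −36)   [check: 1·365 − 36·10 = 5]
  10 = 2·5 + 0   → remainder 0, stop. gcd = 5 (last nonzero row C).
So gcd(365, 10) = 5, with Bézout identity 1·365 − 36·10 = 5. Containment (⊇): the Bézout identity exhibits 5 as an element of (365, 10), giving (5) ⊆ (365, 10). Containment (⊆): since 5 | 365 and 5 | 10 (365 = 5·73, 10 = 5·2), every Z-linear combination of 365 and 10 is divisible by 5, so (365, 10) ⊆ (5). Therefore (365, 10) = (5), d = 5.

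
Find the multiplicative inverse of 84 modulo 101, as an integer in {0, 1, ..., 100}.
84^(−1) ≡ 95 (mod 101)

Apply the extended Euclidean algorithm to (101, 84), tracking rows (r, s, t) with s·101 + t·84 = r. Each division r_prev = q·r_cur + r_new produces the new row as (previous row) − q·(current row):
  row A: (101, 1, 0)   [1·101 + 0·84 = 101]
  row B: (84, 0, 1)   [0·101 + 1·84 = 84]
  101 = 1·84 + 17   → row C = row A − 1·row B = (17, 1, −1)   [check: 1·101 − 1·84 = 17]
  84 = 4·17 + 16   → row D = row B − 4·row C = (16, −4, 5)   [check: −4·101 + 5·84 = 16]
  17 = 1·16 + 1   → row E = row C − 1·row D = (1, 5, −6)   [check: 5·101 − 6·84 = 1]
  16 = 16·1 + 0   → remainder 0, stop. gcd = 1 (last nonzero row E).
The gcd is 1, so 84 is invertible mod 101. The last nonzero row gives 5·101 − 6·84 = 1, so t = −6. So 84^(−1) ≡ −6 ≡ 95 (mod 101). Verify: 84 · 95 = 7980 ≡ 1 (mod 101). ✓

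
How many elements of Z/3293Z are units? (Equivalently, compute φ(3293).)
An element a ∈ Z/3293Z is a unit iff gcd(a, 3293) = 1, so the number of units is φ(3293). φ is multiplicative, with φ(p^e) = p^e − p^(e−1). Factorise 3293 = 37 · 89. Then
  φ(3293) = (37 − 1) · (89 − 1) = 36 · 88 = 3168.

Final answer: Z/3293Z has φ(3293) = 3168 units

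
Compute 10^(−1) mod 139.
Apply the extended Euclidean algorithm to (139, 10), tracking rows (r, s, t) with s·139 + t·10 = r. Each division r_prev = q·r_cur + r_new produces the new row as (previous row) − q·(current row):
  row A: (139, 1, 0)   [1·139 + 0·10 = 139]
  row B: (10, 0, 1)   [0·139 + 1·10 = 10]
  139 = 13·10 + 9   → row C = row A − 13·row B = (9, 1, −13)   [check: 1·139 − 13·10 = 9]
  10 = 1·9 + 1   → row D = row B − 1·row C = (1, −1, 14)   [check: −1·139 + 14·10 = 1]
  9 = 9·1 + 0   → remainder 0, stop. gcd = 1 (last nonzero row D).
The gcd is 1, so 10 is invertible mod 139. The last nonzero row gives −1·139 + 14·10 = 1, so t = 14. So 10^(−1) ≡ 14 (mod 139). Verify: 10 · 14 = 140 ≡ 1 (mod 139). ✓

Final answer: 10^(−1) ≡ 14 (mod 139)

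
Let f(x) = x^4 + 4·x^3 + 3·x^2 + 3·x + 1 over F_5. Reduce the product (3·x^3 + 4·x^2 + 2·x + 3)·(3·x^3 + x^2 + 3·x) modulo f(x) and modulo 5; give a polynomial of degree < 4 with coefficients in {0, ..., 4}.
a · b ≡ 2·x + 4 (mod f(x))

Multiply as integer polynomials: a · b = 9·x^6 + 15·x^5 + 19·x^4 + 23·x^3 + 9·x^2 + 9·x. Reducing coefficients mod 5: a · b ≡ 4·x^6 + 4·x^4 + 3·x^3 + 4·x^2 + 4·x. Now divide by f(x) = x^4 + 4·x^3 + 3·x^2 + 3·x + 1 in F_5[x], eliminating the leading term at each step:
  leading term 4·x^6: subtract (4·x^2)·f(x) = 4·x^6 + x^5 + 2·x^4 + 2·x^3 + 4·x^2, leaving 4·x^5 + 2·x^4 + x^3 + 4·x (coefficients mod 5)
  leading term 4·x^5: subtract (4·x)·f(x) = 4·x^5 + x^4 + 2·x^3 + 2·x^2 + 4·x, leaving x^4 + 4·x^3 + 3·x^2 (coefficients mod 5)
  leading term x^4: subtract (1)·f(x) = x^4 + 4·x^3 + 3·x^2 + 3·x + 1, leaving 2·x + 4 (coefficients mod 5)
The degree is now < 4, so this is the remainder. Hence a · b ≡ 2·x + 4 in F_5[x]/(f).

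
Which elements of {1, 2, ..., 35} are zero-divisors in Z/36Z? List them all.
nonzero zero-divisors of Z/36Z = {2, 3, 4, 6, 8, 9, 10, 12, 14, 15, 16, 18, 20, 21, 22, 24, 26, 27, 28, 30, 32, 33, 34}

An element a ∈ Z/36Z (with a ≠ 0) is a zero-divisor iff gcd(a, 36) > 1 (because a is a unit precisely when gcd(a, n) = 1, and in Z/nZ every nonzero, non-unit element is a zero-divisor). Scan a = 1, ..., 35 and keep those with gcd(a, 36) > 1:
  gcd(2, 36) = 2, gcd(3, 36) = 3, gcd(4, 36) = 4, gcd(6, 36) = 6, gcd(8, 36) = 4, gcd(9, 36) = 9, gcd(10, 36) = 2, gcd(12, 36) = 12, gcd(14, 36) = 2, gcd(15, 36) = 3, gcd(16, 36) = 4, gcd(18, 36) = 18, gcd(20, 36) = 4, gcd(21, 36) = 3, gcd(22, 36) = 2, gcd(24, 36) = 12, gcd(26, 36) = 2, gcd(27, 36) = 9, gcd(28, 36) = 4, gcd(30, 36) = 6, gcd(32, 36) = 4, gcd(33, 36) = 3, gcd(34, 36) = 2.
All other a ∈ {1, ..., 35} have gcd(a, 36) = 1 and are units. So the nonzero zero-divisors are exactly the 23 values of a appearing in this scan.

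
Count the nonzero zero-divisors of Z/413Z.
Z/413Z has 64 nonzero zero-divisors

In Z/413Z each nonzero element is either a unit (gcd with 413 is 1) or a zero-divisor (gcd > 1). The number of units is φ(413): factorise 413 = 7 · 59, so φ(413) = (7 − 1) · (59 − 1) = 6 · 58 = 348. The nonzero elements number 413 − 1 = 412. Hence the nonzero zero-divisors number 412 − 348 = 64.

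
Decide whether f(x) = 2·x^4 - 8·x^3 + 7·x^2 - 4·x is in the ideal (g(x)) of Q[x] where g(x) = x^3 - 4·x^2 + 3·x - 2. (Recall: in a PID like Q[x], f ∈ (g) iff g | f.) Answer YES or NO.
NO

In Q[x] the ideal (g) consists of all multiples of g, so f ∈ (g) iff g | f, i.e. iff the remainder of f on division by g is 0. Divide f by g (g is monic, so eliminate the leading term of the running remainder at each step):
  leading term 2·x^4: subtract (2·x)·g(x) = 2·x^4 - 8·x^3 + 6·x^2 - 4·x, leaving x^2
The remainder r(x) = x^2 ≠ 0 (and deg r < deg g), so g ∤ f, i.e. f ∉ (g).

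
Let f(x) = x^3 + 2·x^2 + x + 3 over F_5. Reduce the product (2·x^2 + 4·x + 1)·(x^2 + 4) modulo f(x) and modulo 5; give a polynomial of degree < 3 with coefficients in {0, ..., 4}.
Multiply as integer polynomials: a · b = 2·x^4 + 4·x^3 + 9·x^2 + 16·x + 4. Reducing coefficients mod 5: a · b ≡ 2·x^4 + 4·x^3 + 4·x^2 + x + 4. Now divide by f(x) = x^3 + 2·x^2 + x + 3 in F_5[x], eliminating the leading term at each step:
  leading term 2·x^4: subtract (2·x)·f(x) = 2·x^4 + 4·x^3 + 2·x^2 + x, leaving 2·x^2 + 4 (coefficients mod 5)
The degree is now < 3, so this is the remainder. Hence a · b ≡ 2·x^2 + 4 in F_5[x]/(f).

Final answer: a · b ≡ 2·x^2 + 4 (mod f(x))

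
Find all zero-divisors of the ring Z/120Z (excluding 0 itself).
An element a ∈ Z/120Z (with a ≠ 0) is a zero-divisor iff gcd(a, 120) > 1 (because a is a unit precisely when gcd(a, n) = 1, and in Z/nZ every nonzero, non-unit element is a zero-divisor). Scan a = 1, ..., 119 and keep those with gcd(a, 120) > 1:
  gcd(2, 120) = 2, gcd(3, 120) = 3, gcd(4, 120) = 4, gcd(5, 120) = 5, gcd(6, 120) = 6, gcd(8, 120) = 8, gcd(9, 120) = 3, gcd(10, 120) = 10, gcd(12, 120) = 12, gcd(14, 120) = 2, gcd(15, 120) = 15, gcd(16, 120) = 8, gcd(18, 120) = 6, gcd(20, 120) = 20, gcd(21, 120) = 3, gcd(22, 120) = 2, gcd(24, 120) = 24, gcd(25, 120) = 5, gcd(26, 120) = 2, gcd(27, 120) = 3, gcd(28, 120) = 4, gcd(30, 120) = 30, gcd(32, 120) = 8, gcd(33, 120) = 3, gcd(34, 120) = 2, gcd(35, 120) = 5, gcd(36, 120) = 12, gcd(38, 120) = 2, gcd(39, 120) = 3, gcd(40, 120) = 40, gcd(42, 120) = 6, gcd(44, 120) = 4, gcd(45, 120) = 15, gcd(46, 120) = 2, gcd(48, 120) = 24, gcd(50, 120) = 10, gcd(51, 120) = 3, gcd(52, 120) = 4, gcd(54, 120) = 6, gcd(55, 120) = 5, gcd(56, 120) = 8, gcd(57, 120) = 3, gcd(58, 120) = 2, gcd(60, 120) = 60, gcd(62, 120) = 2, gcd(63, 120) = 3, gcd(64, 120) = 8, gcd(65, 120) = 5, gcd(66, 120) = 6, gcd(68, 120) = 4, gcd(69, 120) = 3, gcd(70, 120) = 10, gcd(72, 120) = 24, gcd(74, 120) = 2, gcd(75, 120) = 15, gcd(76, 120) = 4, gcd(78, 120) = 6, gcd(80, 120) = 40, gcd(81, 120) = 3, gcd(82, 120) = 2, gcd(84, 120) = 12, gcd(85, 120) = 5, gcd(86, 120) = 2, gcd(87, 120) = 3, gcd(88, 120) = 8, gcd(90, 120) = 30, gcd(92, 120) = 4, gcd(93, 120) = 3, gcd(94, 120) = 2, gcd(95, 120) = 5, gcd(96, 120) = 24, gcd(98, 120) = 2, gcd(99, 120) = 3, gcd(100, 120) = 20, gcd(102, 120) = 6, gcd(104, 120) = 8, gcd(105, 120) = 15, gcd(106, 120) = 2, gcd(108, 120) = 12, gcd(110, 120) = 10, gcd(111, 120) = 3, gcd(112, 120) = 8, gcd(114, 120) = 6, gcd(115, 120) = 5, gcd(116, 120) = 4, gcd(117, 120) = 3, gcd(118, 120) = 2.
All other a ∈ {1, ..., 119} have gcd(a, 120) = 1 and are units. So the nonzero zero-divisors are exactly the 87 values of a appearing in this scan.

Final answer: nonzero zero-divisors of Z/120Z = {2, 3, 4, 5, 6, 8, 9, 10, 12, 14, 15, 16, 18, 20, 21, 22, 24, 25, 26, 27, 28, 30, 32, 33, 34, 35, 36, 38, 39, 40, 42, 44, 45, 46, 48, 50, 51, 52, 54, 55, 56, 57, 58, 60, 62, 63, 64, 65, 66, 68, 69, 70, 72, 74, 75, 76, 78, 80, 81, 82, 84, 85, 86, 87, 88, 90, 92, 93, 94, 95, 96, 98, 99, 100, 102, 104, 105, 106, 108, 110, 111, 112, 114, 115, 116, 117, 118}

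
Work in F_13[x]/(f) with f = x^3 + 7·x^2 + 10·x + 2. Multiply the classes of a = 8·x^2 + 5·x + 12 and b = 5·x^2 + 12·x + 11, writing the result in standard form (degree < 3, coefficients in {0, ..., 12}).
Multiply as integer polynomials: a · b = 40·x^4 + 121·x^3 + 208·x^2 + 199·x + 132. Reducing coefficients mod 13: a · b ≡ x^4 + 4·x^3 + 4·x + 2. Now divide by f(x) = x^3 + 7·x^2 + 10·x + 2 in F_13[x], eliminating the leading term at each step:
  leading term x^4: subtract (x)·f(x) = x^4 + 7·x^3 + 10·x^2 + 2·x, leaving 10·x^3 + 3·x^2 + 2·x + 2 (coefficients mod 13)
  leading term 10·x^3: subtract (10)·f(x) = 10·x^3 + 5·x^2 + 9·x + 7, leaving 11·x^2 + 6·x + 8 (coefficients mod 13)
The degree is now < 3, so this is the remainder. Hence a · b ≡ 11·x^2 + 6·x + 8 in F_13[x]/(f).

Final answer: a · b ≡ 11·x^2 + 6·x + 8 (mod f(x))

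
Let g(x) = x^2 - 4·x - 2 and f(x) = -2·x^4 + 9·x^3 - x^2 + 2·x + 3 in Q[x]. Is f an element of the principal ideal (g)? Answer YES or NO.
NO

In Q[x] the ideal (g) consists of all multiples of g, so f ∈ (g) iff g | f, i.e. iff the remainder of f on division by g is 0. Divide f by g (g is monic, so eliminate the leading term of the running remainder at each step):
  leading term -2·x^4: subtract (-2·x^2)·g(x) = -2·x^4 + 8·x^3 + 4·x^2, leaving x^3 - 5·x^2 + 2·x + 3
  leading term x^3: subtract (x)·g(x) = x^3 - 4·x^2 - 2·x, leaving -x^2 + 4·x + 3
  leading term -x^2: subtract (-1)·g(x) = -x^2 + 4·x + 2, leaving 1
The remainder r(x) = 1 ≠ 0 (and deg r < deg g), so g ∤ f, i.e. f ∉ (g).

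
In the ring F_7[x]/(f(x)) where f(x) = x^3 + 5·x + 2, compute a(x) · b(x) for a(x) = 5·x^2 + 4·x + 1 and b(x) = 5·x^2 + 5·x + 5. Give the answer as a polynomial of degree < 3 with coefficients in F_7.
Multiply as integer polynomials: a · b = 25·x^4 + 45·x^3 + 50·x^2 + 25·x + 5. Reducing coefficients mod 7: a · b ≡ 4·x^4 + 3·x^3 + x^2 + 4·x + 5. Now divide by f(x) = x^3 + 5·x + 2 in F_7[x], eliminating the leading term at each step:
  leading term 4·x^4: subtract (4·x)·f(x) = 4·x^4 + 6·x^2 + x, leaving 3·x^3 + 2·x^2 + 3·x + 5 (coefficients mod 7)
  leading term 3·x^3: subtract (3)·f(x) = 3·x^3 + x + 6, leaving 2·x^2 + 2·x + 6 (coefficients mod 7)
The degree is now < 3, so this is the remainder. Hence a · b ≡ 2·x^2 + 2·x + 6 in F_7[x]/(f).

Final answer: a · b ≡ 2·x^2 + 2·x + 6 (mod f(x))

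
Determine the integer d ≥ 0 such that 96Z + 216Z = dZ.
(96, 216) = (24); d = 24

In the PID Z, (a, b) is generated by gcd(a, b). Compute gcd(216, 96) with the extended Euclidean algorithm, tracking rows (r, s, t) with s·216 + t·96 = r:
  row A: (216, 1, 0)   [1·216 + 0·96 = 216]
  row B: (96, 0, 1)   [0·216 + 1·96 = 96]
  216 = 2·96 + 24   → row C = row A − 2·row B = (24, 1, −2)   [check: 1·216 − 2·96 = 24]
  96 = 4·24 + 0   → remainder 0, stop. gcd = 24 (last nonzero row C).
So gcd(96, 216) = 24, with Bézout identity 1·216 − 2·96 = 24. Containment (⊇): the Bézout identity exhibits 24 as an element of (96, 216), giving (24) ⊆ (96, 216). Containment (⊆): since 24 | 96 and 24 | 216 (96 = 24·4, 216 = 24·9), every Z-linear combination of 96 and 216 is divisible by 24, so (96, 216) ⊆ (24). Therefore (96, 216) = (24), d = 24.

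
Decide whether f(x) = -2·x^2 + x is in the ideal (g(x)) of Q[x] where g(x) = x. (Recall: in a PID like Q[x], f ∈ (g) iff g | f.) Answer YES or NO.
In Q[x] the ideal (g) consists of all multiples of g, so f ∈ (g) iff g | f, i.e. iff the remainder of f on division by g is 0. Divide f by g (g is monic, so eliminate the leading term of the running remainder at each step):
  leading term -2·x^2: subtract (-2·x)·g(x) = -2·x^2, leaving x
  leading term x: subtract (1)·g(x) = x, leaving 0
The remainder is 0, so f(x) = g(x) · h(x) with h(x) = 1 - 2·x. Hence g | f, i.e. f ∈ (g).

Final answer: YES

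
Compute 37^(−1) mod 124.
Apply the extended Euclidean algorithm to (124, 37), tracking rows (r, s, t) with s·124 + t·37 = r. Each division r_prev = q·r_cur + r_new produces the new row as (previous row) − q·(current row):
  row A: (124, 1, 0)   [1·124 + 0·37 = 124]
  row B: (37, 0, 1)   [0·124 + 1·37 = 37]
  124 = 3·37 + 13   → row C = row A − 3·row B = (13, 1, −3)   [check: 1·124 − 3·37 = 13]
  37 = 2·13 + 11   → row D = row B − 2·row C = (11, −2, 7)   [check: −2·124 + 7·37 = 11]
  13 = 1·11 + 2   → row E = row C − 1·row D = (2, 3, −10)   [check: 3·124 − 10·37 = 2]
  11 = 5·2 + 1   → row F = row D − 5·row E = (1, −17, 57)   [check: −17·124 + 57·37 = 1]
  2 = 2·1 + 0   → remainder 0, stop. gcd = 1 (last nonzero row F).
The gcd is 1, so 37 is invertible mod 124. The last nonzero row gives −17·124 + 57·37 = 1, so t = 57. So 37^(−1) ≡ 57 (mod 124). Verify: 37 · 57 = 2109 ≡ 1 (mod 124). ✓

Final answer: 37^(−1) ≡ 57 (mod 124)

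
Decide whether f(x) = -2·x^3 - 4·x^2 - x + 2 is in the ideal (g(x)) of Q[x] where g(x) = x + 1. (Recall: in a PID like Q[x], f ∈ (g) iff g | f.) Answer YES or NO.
NO

In Q[x] the ideal (g) consists of all multiples of g, so f ∈ (g) iff g | f, i.e. iff the remainder of f on division by g is 0. Divide f by g (g is monic, so eliminate the leading term of the running remainder at each step):
  leading term -2·x^3: subtract (-2·x^2)·g(x) = -2·x^3 - 2·x^2, leaving -2·x^2 - x + 2
  leading term -2·x^2: subtract (-2·x)·g(x) = -2·x^2 - 2·x, leaving x + 2
  leading term x: subtract (1)·g(x) = x + 1, leaving 1
The remainder r(x) = 1 ≠ 0 (and deg r < deg g), so g ∤ f, i.e. f ∉ (g).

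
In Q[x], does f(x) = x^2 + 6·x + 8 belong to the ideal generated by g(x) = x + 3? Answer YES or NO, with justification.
NO

In Q[x] the ideal (g) consists of all multiples of g, so f ∈ (g) iff g | f, i.e. iff the remainder of f on division by g is 0. Divide f by g (g is monic, so eliminate the leading term of the running remainder at each step):
  leading term x^2: subtract (x)·g(x) = x^2 + 3·x, leaving 3·x + 8
  leading term 3·x: subtract (3)·g(x) = 3·x + 9, leaving -1
The remainder r(x) = -1 ≠ 0 (and deg r < deg g), so g ∤ f, i.e. f ∉ (g).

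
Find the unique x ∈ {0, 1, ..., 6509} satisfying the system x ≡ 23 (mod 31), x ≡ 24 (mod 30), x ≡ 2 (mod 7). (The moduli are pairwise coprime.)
x ≡ 2844 (mod 6510); the representative in [0, 6510) is 2844

The moduli 31, 30, 7 are pairwise coprime, so by the CRT there is a unique solution mod 31·30·7 = 6510.
Solve by successive substitution. Start with x ≡ 23 (mod 31).
  Combine with x ≡ 24 (mod 30): write x = 23 + 31·t and require 23 + 31·t ≡ 24 (mod 30), i.e. 31·t ≡ 24 − 23 ≡ 1 (mod 30). Since 31^(−1) ≡ 1 (mod 30) (31 ≡ 1 (mod 30)), t ≡ 1·1 ≡ 1 (mod 30). So x ≡ 23 + 31·1 = 54 (mod 930).
  Combine with x ≡ 2 (mod 7): write x = 54 + 930·t and require 54 + 930·t ≡ 2 (mod 7), i.e. 930·t ≡ 2 − 54 ≡ 4 (mod 7). Since 930^(−1) ≡ 6 (mod 7) (930 ≡ 6 (mod 7)), t ≡ 6·4 ≡ 3 (mod 7). So x ≡ 54 + 930·3 = 2844 (mod 6510).
Unique solution in [0, 6510): x = 2844.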